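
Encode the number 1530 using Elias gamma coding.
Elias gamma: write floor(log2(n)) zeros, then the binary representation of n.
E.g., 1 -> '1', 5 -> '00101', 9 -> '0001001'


num_bits = floor(log2(1530)) + 1 = 11
leading_zeros = num_bits - 1 = 10
binary(1530) = 10111111010

Elias gamma(1530) = '0000000000' + '10111111010' = 000000000010111111010 (21 bits)


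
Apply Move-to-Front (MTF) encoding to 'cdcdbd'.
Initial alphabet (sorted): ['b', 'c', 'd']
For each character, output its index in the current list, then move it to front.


MTF encoding:
'c': index 1 in ['b', 'c', 'd'] -> ['c', 'b', 'd']
'd': index 2 in ['c', 'b', 'd'] -> ['d', 'c', 'b']
'c': index 1 in ['d', 'c', 'b'] -> ['c', 'd', 'b']
'd': index 1 in ['c', 'd', 'b'] -> ['d', 'c', 'b']
'b': index 2 in ['d', 'c', 'b'] -> ['b', 'd', 'c']
'd': index 1 in ['b', 'd', 'c'] -> ['d', 'b', 'c']


Output: [1, 2, 1, 1, 2, 1]


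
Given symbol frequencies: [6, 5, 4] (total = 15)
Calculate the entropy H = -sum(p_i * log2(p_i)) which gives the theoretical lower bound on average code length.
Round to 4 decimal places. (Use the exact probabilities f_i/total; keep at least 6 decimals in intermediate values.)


Per-symbol terms -p_i * log2(p_i) with p_i = f_i/15:
  p = 6/15 = 0.400000: log2(p) = -1.321928, -p*log2(p) = 0.528771
  p = 5/15 = 0.333333: log2(p) = -1.584963, -p*log2(p) = 0.528321
  p = 4/15 = 0.266667: log2(p) = -1.906891, -p*log2(p) = 0.508504
H = 0.528771 + 0.528321 + 0.508504 = 1.565596

H = 1.5656 bits/symbol


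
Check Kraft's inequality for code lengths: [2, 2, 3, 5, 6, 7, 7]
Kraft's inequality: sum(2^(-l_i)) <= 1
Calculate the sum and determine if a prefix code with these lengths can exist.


Sum = 2^(-2) + 2^(-2) + 2^(-3) + 2^(-5) + 2^(-6) + 2^(-7) + 2^(-7)
    = 0.25 + 0.25 + 0.125 + 0.03125 + 0.015625 + 0.0078125 + 0.0078125
    = 88/128 = 0.6875
Since 0.6875 <= 1, Kraft's inequality IS satisfied.
A prefix code with these lengths CAN exist.

Kraft sum = 0.6875. Satisfied.


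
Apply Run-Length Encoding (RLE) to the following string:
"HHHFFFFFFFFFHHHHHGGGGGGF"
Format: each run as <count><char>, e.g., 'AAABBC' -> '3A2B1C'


Scanning runs left to right:
  i=0: run of 'H' x 3 -> '3H'
  i=3: run of 'F' x 9 -> '9F'
  i=12: run of 'H' x 5 -> '5H'
  i=17: run of 'G' x 6 -> '6G'
  i=23: run of 'F' x 1 -> '1F'

RLE = 3H9F5H6G1F


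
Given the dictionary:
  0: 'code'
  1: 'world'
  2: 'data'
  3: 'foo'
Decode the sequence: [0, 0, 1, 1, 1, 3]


Look up each index in the dictionary:
  0 -> 'code'
  0 -> 'code'
  1 -> 'world'
  1 -> 'world'
  1 -> 'world'
  3 -> 'foo'

Decoded: "code code world world world foo"


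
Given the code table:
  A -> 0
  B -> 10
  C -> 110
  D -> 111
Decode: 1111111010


Decoding:
111 -> D
111 -> D
10 -> B
10 -> B


Result: DDBB


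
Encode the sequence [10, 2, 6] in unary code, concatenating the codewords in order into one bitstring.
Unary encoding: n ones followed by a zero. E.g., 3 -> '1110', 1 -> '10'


Encode each number as n ones followed by a terminating 0:
  10 -> 11111111110 (11 bits)
  2 -> 110 (3 bits)
  6 -> 1111110 (7 bits)
Total length = 11 + 3 + 7 = 21 bits.

Unary([10, 2, 6]) = 111111111101101111110 (21 bits)


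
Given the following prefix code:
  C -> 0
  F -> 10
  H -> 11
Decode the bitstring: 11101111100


Decoding step by step:
Bits 11 -> H
Bits 10 -> F
Bits 11 -> H
Bits 11 -> H
Bits 10 -> F
Bits 0 -> C


Decoded message: HFHHFC


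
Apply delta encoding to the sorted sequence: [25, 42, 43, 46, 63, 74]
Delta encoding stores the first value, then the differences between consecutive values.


First value: 25
Deltas:
  42 - 25 = 17
  43 - 42 = 1
  46 - 43 = 3
  63 - 46 = 17
  74 - 63 = 11


Delta encoded: [25, 17, 1, 3, 17, 11]


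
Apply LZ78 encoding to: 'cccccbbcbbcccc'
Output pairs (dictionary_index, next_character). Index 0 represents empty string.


LZ78 encoding steps:
Dictionary: {0: ''}
Step 1: w='' (idx 0), next='c' -> output (0, 'c'), add 'c' as idx 1
Step 2: w='c' (idx 1), next='c' -> output (1, 'c'), add 'cc' as idx 2
Step 3: w='cc' (idx 2), next='b' -> output (2, 'b'), add 'ccb' as idx 3
Step 4: w='' (idx 0), next='b' -> output (0, 'b'), add 'b' as idx 4
Step 5: w='c' (idx 1), next='b' -> output (1, 'b'), add 'cb' as idx 5
Step 6: w='b' (idx 4), next='c' -> output (4, 'c'), add 'bc' as idx 6
Step 7: w='cc' (idx 2), next='c' -> output (2, 'c'), add 'ccc' as idx 7


Encoded: [(0, 'c'), (1, 'c'), (2, 'b'), (0, 'b'), (1, 'b'), (4, 'c'), (2, 'c')]


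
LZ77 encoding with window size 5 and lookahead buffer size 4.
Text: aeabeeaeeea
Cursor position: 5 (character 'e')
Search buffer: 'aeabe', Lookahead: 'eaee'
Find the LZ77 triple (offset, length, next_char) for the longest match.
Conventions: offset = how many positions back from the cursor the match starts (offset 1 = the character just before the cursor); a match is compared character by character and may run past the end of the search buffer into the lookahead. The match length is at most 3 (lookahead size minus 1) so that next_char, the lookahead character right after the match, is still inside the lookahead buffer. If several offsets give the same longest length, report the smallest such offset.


Try each offset into the search buffer:
  offset=1 (pos 4, char 'e'): match length 1
  offset=2 (pos 3, char 'b'): match length 0
  offset=3 (pos 2, char 'a'): match length 0
  offset=4 (pos 1, char 'e'): match length 2
  offset=5 (pos 0, char 'a'): match length 0
Longest match has length 2 at offset 4.
next_char = character at position 5 + 2 = 7 -> 'e'

Best match: offset=4, length=2 (matching 'ea' starting at position 1)
LZ77 triple: (4, 2, 'e')


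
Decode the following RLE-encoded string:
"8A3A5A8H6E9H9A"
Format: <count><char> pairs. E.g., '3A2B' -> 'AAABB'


Expanding each <count><char> pair:
  8A -> 'AAAAAAAA'
  3A -> 'AAA'
  5A -> 'AAAAA'
  8H -> 'HHHHHHHH'
  6E -> 'EEEEEE'
  9H -> 'HHHHHHHHH'
  9A -> 'AAAAAAAAA'

Decoded = AAAAAAAAAAAAAAAAHHHHHHHHEEEEEEHHHHHHHHHAAAAAAAAA


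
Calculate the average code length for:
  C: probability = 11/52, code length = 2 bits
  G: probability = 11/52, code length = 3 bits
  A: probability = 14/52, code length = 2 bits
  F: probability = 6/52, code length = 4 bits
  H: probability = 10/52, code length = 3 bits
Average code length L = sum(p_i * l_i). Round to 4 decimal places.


Weighted contributions p_i * l_i:
  C: (11/52) * 2 = 22/52
  G: (11/52) * 3 = 33/52
  A: (14/52) * 2 = 28/52
  F: (6/52) * 4 = 24/52
  H: (10/52) * 3 = 30/52
Sum = (22 + 33 + 28 + 24 + 30)/52 = 137/52

L = 137/52 = 2.6346 bits/symbol


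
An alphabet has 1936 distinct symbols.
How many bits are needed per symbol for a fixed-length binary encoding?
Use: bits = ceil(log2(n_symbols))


log2(1936) = 10.9189
Bracket: 2^10 = 1024 < 1936 <= 2^11 = 2048
So ceil(log2(1936)) = 11

bits = ceil(log2(1936)) = ceil(10.9189) = 11 bits


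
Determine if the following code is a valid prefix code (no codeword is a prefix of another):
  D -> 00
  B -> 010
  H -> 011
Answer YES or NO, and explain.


Checking each pair (does one codeword prefix another?):
  D='00' vs B='010': no prefix
  D='00' vs H='011': no prefix
  B='010' vs D='00': no prefix
  B='010' vs H='011': no prefix
  H='011' vs D='00': no prefix
  H='011' vs B='010': no prefix
No violation found over all pairs.

YES -- this is a valid prefix code. No codeword is a prefix of any other codeword.


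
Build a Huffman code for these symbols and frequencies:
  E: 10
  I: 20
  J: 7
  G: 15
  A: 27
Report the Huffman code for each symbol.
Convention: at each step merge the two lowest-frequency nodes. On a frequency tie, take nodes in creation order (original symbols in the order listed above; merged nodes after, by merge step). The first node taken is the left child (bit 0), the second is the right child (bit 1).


Huffman tree construction:
Step 1: Merge J(7) + E(10) = 17
Step 2: Merge G(15) + (J+E)(17) = 32
Step 3: Merge I(20) + A(27) = 47
Step 4: Merge (G+(J+E))(32) + (I+A)(47) = 79
Read each symbol's code off the tree from the root (left child = 0, right child = 1).

Codes:
  E: 011 (length 3)
  I: 10 (length 2)
  J: 010 (length 3)
  G: 00 (length 2)
  A: 11 (length 2)
Average code length: 175/79 = 2.2152 bits/symbol


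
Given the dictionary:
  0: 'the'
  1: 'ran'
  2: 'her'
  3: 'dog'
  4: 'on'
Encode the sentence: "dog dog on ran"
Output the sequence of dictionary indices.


Look up each word in the dictionary:
  'dog' -> 3
  'dog' -> 3
  'on' -> 4
  'ran' -> 1

Encoded: [3, 3, 4, 1]


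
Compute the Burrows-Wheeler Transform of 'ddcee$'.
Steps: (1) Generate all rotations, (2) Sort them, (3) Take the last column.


Rotations (sorted):
  0: $ddcee -> last char: e
  1: cee$dd -> last char: d
  2: dcee$d -> last char: d
  3: ddcee$ -> last char: $
  4: e$ddce -> last char: e
  5: ee$ddc -> last char: c


BWT = edd$ec


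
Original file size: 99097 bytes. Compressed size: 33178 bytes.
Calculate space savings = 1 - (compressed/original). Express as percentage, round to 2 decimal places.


ratio = compressed/original = 33178/99097 = 0.334803
savings = 1 - ratio = 1 - 0.334803 = 0.665197
as a percentage: 0.665197 * 100 = 66.52%

Space savings = 1 - 33178/99097 = 66.52%


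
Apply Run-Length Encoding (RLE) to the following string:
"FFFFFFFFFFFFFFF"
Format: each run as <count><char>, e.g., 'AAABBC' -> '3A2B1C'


Scanning runs left to right:
  i=0: run of 'F' x 15 -> '15F'

RLE = 15F


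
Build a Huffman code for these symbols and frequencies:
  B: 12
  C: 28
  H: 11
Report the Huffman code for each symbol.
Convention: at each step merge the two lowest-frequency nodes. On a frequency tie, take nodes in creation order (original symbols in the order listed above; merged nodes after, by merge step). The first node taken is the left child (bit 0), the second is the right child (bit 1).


Huffman tree construction:
Step 1: Merge H(11) + B(12) = 23
Step 2: Merge (H+B)(23) + C(28) = 51
Read each symbol's code off the tree from the root (left child = 0, right child = 1).

Codes:
  B: 01 (length 2)
  C: 1 (length 1)
  H: 00 (length 2)
Average code length: 74/51 = 1.4510 bits/symbol


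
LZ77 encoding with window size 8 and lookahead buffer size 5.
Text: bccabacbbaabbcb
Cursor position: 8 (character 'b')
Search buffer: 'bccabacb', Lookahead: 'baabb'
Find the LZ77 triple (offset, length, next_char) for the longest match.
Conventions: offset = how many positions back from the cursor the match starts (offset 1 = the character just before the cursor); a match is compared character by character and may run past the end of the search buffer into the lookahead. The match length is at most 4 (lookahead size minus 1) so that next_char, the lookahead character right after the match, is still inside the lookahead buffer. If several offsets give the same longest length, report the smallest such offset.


Try each offset into the search buffer:
  offset=1 (pos 7, char 'b'): match length 1
  offset=2 (pos 6, char 'c'): match length 0
  offset=3 (pos 5, char 'a'): match length 0
  offset=4 (pos 4, char 'b'): match length 2
  offset=5 (pos 3, char 'a'): match length 0
  offset=6 (pos 2, char 'c'): match length 0
  offset=7 (pos 1, char 'c'): match length 0
  offset=8 (pos 0, char 'b'): match length 1
Longest match has length 2 at offset 4.
next_char = character at position 8 + 2 = 10 -> 'a'

Best match: offset=4, length=2 (matching 'ba' starting at position 4)
LZ77 triple: (4, 2, 'a')


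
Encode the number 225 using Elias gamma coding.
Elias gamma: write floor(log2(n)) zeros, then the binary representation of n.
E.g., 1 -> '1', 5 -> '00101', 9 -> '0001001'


num_bits = floor(log2(225)) + 1 = 8
leading_zeros = num_bits - 1 = 7
binary(225) = 11100001

Elias gamma(225) = '0000000' + '11100001' = 000000011100001 (15 bits)


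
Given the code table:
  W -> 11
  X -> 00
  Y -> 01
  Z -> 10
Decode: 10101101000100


Decoding:
10 -> Z
10 -> Z
11 -> W
01 -> Y
00 -> X
01 -> Y
00 -> X


Result: ZZWYXYX


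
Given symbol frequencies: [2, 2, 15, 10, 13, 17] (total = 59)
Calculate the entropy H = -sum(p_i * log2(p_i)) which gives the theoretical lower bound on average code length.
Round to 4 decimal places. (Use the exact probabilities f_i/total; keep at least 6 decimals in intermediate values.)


Per-symbol terms -p_i * log2(p_i) with p_i = f_i/59:
  p = 2/59 = 0.033898: log2(p) = -4.882643, -p*log2(p) = 0.165513
  p = 2/59 = 0.033898: log2(p) = -4.882643, -p*log2(p) = 0.165513
  p = 15/59 = 0.254237: log2(p) = -1.975752, -p*log2(p) = 0.502310
  p = 10/59 = 0.169492: log2(p) = -2.560715, -p*log2(p) = 0.434019
  p = 13/59 = 0.220339: log2(p) = -2.182203, -p*log2(p) = 0.480824
  p = 17/59 = 0.288136: log2(p) = -1.795180, -p*log2(p) = 0.517255
H = 0.165513 + 0.165513 + 0.502310 + 0.434019 + 0.480824 + 0.517255 = 2.265434

H = 2.2654 bits/symbol


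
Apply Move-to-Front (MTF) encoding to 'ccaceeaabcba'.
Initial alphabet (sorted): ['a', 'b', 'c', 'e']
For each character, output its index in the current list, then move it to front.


MTF encoding:
'c': index 2 in ['a', 'b', 'c', 'e'] -> ['c', 'a', 'b', 'e']
'c': index 0 in ['c', 'a', 'b', 'e'] -> ['c', 'a', 'b', 'e']
'a': index 1 in ['c', 'a', 'b', 'e'] -> ['a', 'c', 'b', 'e']
'c': index 1 in ['a', 'c', 'b', 'e'] -> ['c', 'a', 'b', 'e']
'e': index 3 in ['c', 'a', 'b', 'e'] -> ['e', 'c', 'a', 'b']
'e': index 0 in ['e', 'c', 'a', 'b'] -> ['e', 'c', 'a', 'b']
'a': index 2 in ['e', 'c', 'a', 'b'] -> ['a', 'e', 'c', 'b']
'a': index 0 in ['a', 'e', 'c', 'b'] -> ['a', 'e', 'c', 'b']
'b': index 3 in ['a', 'e', 'c', 'b'] -> ['b', 'a', 'e', 'c']
'c': index 3 in ['b', 'a', 'e', 'c'] -> ['c', 'b', 'a', 'e']
'b': index 1 in ['c', 'b', 'a', 'e'] -> ['b', 'c', 'a', 'e']
'a': index 2 in ['b', 'c', 'a', 'e'] -> ['a', 'b', 'c', 'e']


Output: [2, 0, 1, 1, 3, 0, 2, 0, 3, 3, 1, 2]


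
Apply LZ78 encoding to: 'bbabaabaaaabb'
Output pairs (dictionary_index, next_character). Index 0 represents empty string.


LZ78 encoding steps:
Dictionary: {0: ''}
Step 1: w='' (idx 0), next='b' -> output (0, 'b'), add 'b' as idx 1
Step 2: w='b' (idx 1), next='a' -> output (1, 'a'), add 'ba' as idx 2
Step 3: w='ba' (idx 2), next='a' -> output (2, 'a'), add 'baa' as idx 3
Step 4: w='baa' (idx 3), next='a' -> output (3, 'a'), add 'baaa' as idx 4
Step 5: w='' (idx 0), next='a' -> output (0, 'a'), add 'a' as idx 5
Step 6: w='b' (idx 1), next='b' -> output (1, 'b'), add 'bb' as idx 6


Encoded: [(0, 'b'), (1, 'a'), (2, 'a'), (3, 'a'), (0, 'a'), (1, 'b')]


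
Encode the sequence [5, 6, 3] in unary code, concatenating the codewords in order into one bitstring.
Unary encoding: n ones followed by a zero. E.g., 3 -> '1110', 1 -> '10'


Encode each number as n ones followed by a terminating 0:
  5 -> 111110 (6 bits)
  6 -> 1111110 (7 bits)
  3 -> 1110 (4 bits)
Total length = 6 + 7 + 4 = 17 bits.

Unary([5, 6, 3]) = 11111011111101110 (17 bits)


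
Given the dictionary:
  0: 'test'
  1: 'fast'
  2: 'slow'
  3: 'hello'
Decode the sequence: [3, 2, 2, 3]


Look up each index in the dictionary:
  3 -> 'hello'
  2 -> 'slow'
  2 -> 'slow'
  3 -> 'hello'

Decoded: "hello slow slow hello"


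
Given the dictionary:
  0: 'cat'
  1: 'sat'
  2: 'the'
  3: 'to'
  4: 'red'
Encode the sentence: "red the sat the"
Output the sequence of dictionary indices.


Look up each word in the dictionary:
  'red' -> 4
  'the' -> 2
  'sat' -> 1
  'the' -> 2

Encoded: [4, 2, 1, 2]


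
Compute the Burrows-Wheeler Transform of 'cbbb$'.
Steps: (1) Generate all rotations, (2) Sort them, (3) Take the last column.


Rotations (sorted):
  0: $cbbb -> last char: b
  1: b$cbb -> last char: b
  2: bb$cb -> last char: b
  3: bbb$c -> last char: c
  4: cbbb$ -> last char: $


BWT = bbbc$


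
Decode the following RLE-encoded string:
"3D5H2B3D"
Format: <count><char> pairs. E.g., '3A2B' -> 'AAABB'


Expanding each <count><char> pair:
  3D -> 'DDD'
  5H -> 'HHHHH'
  2B -> 'BB'
  3D -> 'DDD'

Decoded = DDDHHHHHBBDDD


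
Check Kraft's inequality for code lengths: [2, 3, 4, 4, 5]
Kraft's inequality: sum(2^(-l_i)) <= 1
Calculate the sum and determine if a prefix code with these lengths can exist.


Sum = 2^(-2) + 2^(-3) + 2^(-4) + 2^(-4) + 2^(-5)
    = 0.25 + 0.125 + 0.0625 + 0.0625 + 0.03125
    = 17/32 = 0.53125
Since 0.53125 <= 1, Kraft's inequality IS satisfied.
A prefix code with these lengths CAN exist.

Kraft sum = 0.53125. Satisfied.


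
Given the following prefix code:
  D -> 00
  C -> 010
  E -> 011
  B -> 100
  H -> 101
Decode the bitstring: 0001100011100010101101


Decoding step by step:
Bits 00 -> D
Bits 011 -> E
Bits 00 -> D
Bits 011 -> E
Bits 100 -> B
Bits 010 -> C
Bits 101 -> H
Bits 101 -> H


Decoded message: DEDEBCHH


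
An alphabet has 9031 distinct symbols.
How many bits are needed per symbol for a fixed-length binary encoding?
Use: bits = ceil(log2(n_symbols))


log2(9031) = 13.1407
Bracket: 2^13 = 8192 < 9031 <= 2^14 = 16384
So ceil(log2(9031)) = 14

bits = ceil(log2(9031)) = ceil(13.1407) = 14 bits


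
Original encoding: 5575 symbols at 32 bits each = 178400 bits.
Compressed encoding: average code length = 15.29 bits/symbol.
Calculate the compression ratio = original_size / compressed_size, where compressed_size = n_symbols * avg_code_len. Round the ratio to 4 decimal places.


original_size = n_symbols * orig_bits = 5575 * 32 = 178400 bits
compressed_size = n_symbols * avg_code_len = 5575 * 15.29 = 85241.75 bits
ratio = original_size / compressed_size = 178400 / 85241.75 = 2.0929

Compression ratio = 2.0929


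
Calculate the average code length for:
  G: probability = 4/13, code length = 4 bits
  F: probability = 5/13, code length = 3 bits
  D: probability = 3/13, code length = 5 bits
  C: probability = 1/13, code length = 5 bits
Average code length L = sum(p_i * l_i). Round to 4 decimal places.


Weighted contributions p_i * l_i:
  G: (4/13) * 4 = 16/13
  F: (5/13) * 3 = 15/13
  D: (3/13) * 5 = 15/13
  C: (1/13) * 5 = 5/13
Sum = (16 + 15 + 15 + 5)/13 = 51/13

L = 51/13 = 3.9231 bits/symbol


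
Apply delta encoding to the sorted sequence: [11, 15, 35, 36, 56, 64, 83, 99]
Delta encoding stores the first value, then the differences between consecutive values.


First value: 11
Deltas:
  15 - 11 = 4
  35 - 15 = 20
  36 - 35 = 1
  56 - 36 = 20
  64 - 56 = 8
  83 - 64 = 19
  99 - 83 = 16


Delta encoded: [11, 4, 20, 1, 20, 8, 19, 16]


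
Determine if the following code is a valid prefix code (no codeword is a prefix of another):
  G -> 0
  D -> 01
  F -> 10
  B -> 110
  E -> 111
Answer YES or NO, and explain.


Checking each pair (does one codeword prefix another?):
  G='0' vs D='01': prefix -- VIOLATION

NO -- this is NOT a valid prefix code. G (0) is a prefix of D (01).


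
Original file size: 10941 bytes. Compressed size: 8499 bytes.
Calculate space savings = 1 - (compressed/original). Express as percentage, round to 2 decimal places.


ratio = compressed/original = 8499/10941 = 0.776803
savings = 1 - ratio = 1 - 0.776803 = 0.223197
as a percentage: 0.223197 * 100 = 22.32%

Space savings = 1 - 8499/10941 = 22.32%


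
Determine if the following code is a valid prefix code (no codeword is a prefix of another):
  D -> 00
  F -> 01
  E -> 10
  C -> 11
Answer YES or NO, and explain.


Checking each pair (does one codeword prefix another?):
  D='00' vs F='01': no prefix
  D='00' vs E='10': no prefix
  D='00' vs C='11': no prefix
  F='01' vs D='00': no prefix
  F='01' vs E='10': no prefix
  F='01' vs C='11': no prefix
  E='10' vs D='00': no prefix
  E='10' vs F='01': no prefix
  E='10' vs C='11': no prefix
  C='11' vs D='00': no prefix
  C='11' vs F='01': no prefix
  C='11' vs E='10': no prefix
No violation found over all pairs.

YES -- this is a valid prefix code. No codeword is a prefix of any other codeword.


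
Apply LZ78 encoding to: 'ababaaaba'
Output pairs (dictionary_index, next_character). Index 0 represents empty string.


LZ78 encoding steps:
Dictionary: {0: ''}
Step 1: w='' (idx 0), next='a' -> output (0, 'a'), add 'a' as idx 1
Step 2: w='' (idx 0), next='b' -> output (0, 'b'), add 'b' as idx 2
Step 3: w='a' (idx 1), next='b' -> output (1, 'b'), add 'ab' as idx 3
Step 4: w='a' (idx 1), next='a' -> output (1, 'a'), add 'aa' as idx 4
Step 5: w='ab' (idx 3), next='a' -> output (3, 'a'), add 'aba' as idx 5


Encoded: [(0, 'a'), (0, 'b'), (1, 'b'), (1, 'a'), (3, 'a')]


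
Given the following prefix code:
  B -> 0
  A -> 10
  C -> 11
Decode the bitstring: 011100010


Decoding step by step:
Bits 0 -> B
Bits 11 -> C
Bits 10 -> A
Bits 0 -> B
Bits 0 -> B
Bits 10 -> A


Decoded message: BCABBA


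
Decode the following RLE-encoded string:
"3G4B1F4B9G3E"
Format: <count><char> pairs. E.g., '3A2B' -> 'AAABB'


Expanding each <count><char> pair:
  3G -> 'GGG'
  4B -> 'BBBB'
  1F -> 'F'
  4B -> 'BBBB'
  9G -> 'GGGGGGGGG'
  3E -> 'EEE'

Decoded = GGGBBBBFBBBBGGGGGGGGGEEE


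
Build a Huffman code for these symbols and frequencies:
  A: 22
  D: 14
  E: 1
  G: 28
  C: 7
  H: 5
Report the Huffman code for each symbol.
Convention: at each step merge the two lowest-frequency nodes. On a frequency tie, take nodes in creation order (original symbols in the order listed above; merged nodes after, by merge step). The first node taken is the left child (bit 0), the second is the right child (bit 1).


Huffman tree construction:
Step 1: Merge E(1) + H(5) = 6
Step 2: Merge (E+H)(6) + C(7) = 13
Step 3: Merge ((E+H)+C)(13) + D(14) = 27
Step 4: Merge A(22) + (((E+H)+C)+D)(27) = 49
Step 5: Merge G(28) + (A+(((E+H)+C)+D))(49) = 77
Read each symbol's code off the tree from the root (left child = 0, right child = 1).

Codes:
  A: 10 (length 2)
  D: 111 (length 3)
  E: 11000 (length 5)
  G: 0 (length 1)
  C: 1101 (length 4)
  H: 11001 (length 5)
Average code length: 172/77 = 2.2338 bits/symbol


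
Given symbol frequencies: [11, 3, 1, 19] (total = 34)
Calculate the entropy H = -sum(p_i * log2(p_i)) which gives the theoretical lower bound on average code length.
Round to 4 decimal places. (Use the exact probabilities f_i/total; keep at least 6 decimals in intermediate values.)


Per-symbol terms -p_i * log2(p_i) with p_i = f_i/34:
  p = 11/34 = 0.323529: log2(p) = -1.628031, -p*log2(p) = 0.526716
  p = 3/34 = 0.088235: log2(p) = -3.502500, -p*log2(p) = 0.309044
  p = 1/34 = 0.029412: log2(p) = -5.087463, -p*log2(p) = 0.149631
  p = 19/34 = 0.558824: log2(p) = -0.839535, -p*log2(p) = 0.469152
H = 0.526716 + 0.309044 + 0.149631 + 0.469152 = 1.454543

H = 1.4545 bits/symbol


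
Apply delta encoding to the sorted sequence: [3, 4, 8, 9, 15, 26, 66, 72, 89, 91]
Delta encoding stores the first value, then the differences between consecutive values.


First value: 3
Deltas:
  4 - 3 = 1
  8 - 4 = 4
  9 - 8 = 1
  15 - 9 = 6
  26 - 15 = 11
  66 - 26 = 40
  72 - 66 = 6
  89 - 72 = 17
  91 - 89 = 2


Delta encoded: [3, 1, 4, 1, 6, 11, 40, 6, 17, 2]


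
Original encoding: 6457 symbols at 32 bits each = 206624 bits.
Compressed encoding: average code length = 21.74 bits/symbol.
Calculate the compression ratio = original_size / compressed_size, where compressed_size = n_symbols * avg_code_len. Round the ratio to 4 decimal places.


original_size = n_symbols * orig_bits = 6457 * 32 = 206624 bits
compressed_size = n_symbols * avg_code_len = 6457 * 21.74 = 140375.18 bits
ratio = original_size / compressed_size = 206624 / 140375.18 = 1.4719

Compression ratio = 1.4719


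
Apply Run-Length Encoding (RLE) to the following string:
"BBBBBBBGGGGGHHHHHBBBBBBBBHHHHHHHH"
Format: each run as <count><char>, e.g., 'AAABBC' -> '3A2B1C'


Scanning runs left to right:
  i=0: run of 'B' x 7 -> '7B'
  i=7: run of 'G' x 5 -> '5G'
  i=12: run of 'H' x 5 -> '5H'
  i=17: run of 'B' x 8 -> '8B'
  i=25: run of 'H' x 8 -> '8H'

RLE = 7B5G5H8B8H


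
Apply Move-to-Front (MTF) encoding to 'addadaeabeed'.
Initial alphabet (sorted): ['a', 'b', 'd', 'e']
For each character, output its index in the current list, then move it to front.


MTF encoding:
'a': index 0 in ['a', 'b', 'd', 'e'] -> ['a', 'b', 'd', 'e']
'd': index 2 in ['a', 'b', 'd', 'e'] -> ['d', 'a', 'b', 'e']
'd': index 0 in ['d', 'a', 'b', 'e'] -> ['d', 'a', 'b', 'e']
'a': index 1 in ['d', 'a', 'b', 'e'] -> ['a', 'd', 'b', 'e']
'd': index 1 in ['a', 'd', 'b', 'e'] -> ['d', 'a', 'b', 'e']
'a': index 1 in ['d', 'a', 'b', 'e'] -> ['a', 'd', 'b', 'e']
'e': index 3 in ['a', 'd', 'b', 'e'] -> ['e', 'a', 'd', 'b']
'a': index 1 in ['e', 'a', 'd', 'b'] -> ['a', 'e', 'd', 'b']
'b': index 3 in ['a', 'e', 'd', 'b'] -> ['b', 'a', 'e', 'd']
'e': index 2 in ['b', 'a', 'e', 'd'] -> ['e', 'b', 'a', 'd']
'e': index 0 in ['e', 'b', 'a', 'd'] -> ['e', 'b', 'a', 'd']
'd': index 3 in ['e', 'b', 'a', 'd'] -> ['d', 'e', 'b', 'a']


Output: [0, 2, 0, 1, 1, 1, 3, 1, 3, 2, 0, 3]


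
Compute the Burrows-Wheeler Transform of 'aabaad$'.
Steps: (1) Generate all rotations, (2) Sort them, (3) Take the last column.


Rotations (sorted):
  0: $aabaad -> last char: d
  1: aabaad$ -> last char: $
  2: aad$aab -> last char: b
  3: abaad$a -> last char: a
  4: ad$aaba -> last char: a
  5: baad$aa -> last char: a
  6: d$aabaa -> last char: a


BWT = d$baaaa


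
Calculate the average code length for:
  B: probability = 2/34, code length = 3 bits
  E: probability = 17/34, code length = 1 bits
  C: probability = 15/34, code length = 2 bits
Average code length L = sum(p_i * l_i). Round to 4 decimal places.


Weighted contributions p_i * l_i:
  B: (2/34) * 3 = 6/34
  E: (17/34) * 1 = 17/34
  C: (15/34) * 2 = 30/34
Sum = (6 + 17 + 30)/34 = 53/34

L = 53/34 = 1.5588 bits/symbol


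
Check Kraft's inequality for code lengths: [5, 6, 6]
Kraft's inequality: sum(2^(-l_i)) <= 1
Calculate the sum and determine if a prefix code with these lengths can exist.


Sum = 2^(-5) + 2^(-6) + 2^(-6)
    = 0.03125 + 0.015625 + 0.015625
    = 4/64 = 0.0625
Since 0.0625 <= 1, Kraft's inequality IS satisfied.
A prefix code with these lengths CAN exist.

Kraft sum = 0.0625. Satisfied.


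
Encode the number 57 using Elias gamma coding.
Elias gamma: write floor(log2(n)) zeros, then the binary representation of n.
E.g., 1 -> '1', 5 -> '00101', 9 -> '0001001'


num_bits = floor(log2(57)) + 1 = 6
leading_zeros = num_bits - 1 = 5
binary(57) = 111001

Elias gamma(57) = '00000' + '111001' = 00000111001 (11 bits)


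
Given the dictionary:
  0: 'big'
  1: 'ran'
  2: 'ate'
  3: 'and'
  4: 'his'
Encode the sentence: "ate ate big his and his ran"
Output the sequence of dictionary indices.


Look up each word in the dictionary:
  'ate' -> 2
  'ate' -> 2
  'big' -> 0
  'his' -> 4
  'and' -> 3
  'his' -> 4
  'ran' -> 1

Encoded: [2, 2, 0, 4, 3, 4, 1]


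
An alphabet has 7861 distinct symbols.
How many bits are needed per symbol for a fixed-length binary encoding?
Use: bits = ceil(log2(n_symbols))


log2(7861) = 12.9405
Bracket: 2^12 = 4096 < 7861 <= 2^13 = 8192
So ceil(log2(7861)) = 13

bits = ceil(log2(7861)) = ceil(12.9405) = 13 bits


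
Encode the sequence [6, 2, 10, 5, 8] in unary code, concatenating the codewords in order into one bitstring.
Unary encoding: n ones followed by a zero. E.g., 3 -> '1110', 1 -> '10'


Encode each number as n ones followed by a terminating 0:
  6 -> 1111110 (7 bits)
  2 -> 110 (3 bits)
  10 -> 11111111110 (11 bits)
  5 -> 111110 (6 bits)
  8 -> 111111110 (9 bits)
Total length = 7 + 3 + 11 + 6 + 9 = 36 bits.

Unary([6, 2, 10, 5, 8]) = 111111011011111111110111110111111110 (36 bits)


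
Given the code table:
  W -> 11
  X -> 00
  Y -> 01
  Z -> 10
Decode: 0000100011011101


Decoding:
00 -> X
00 -> X
10 -> Z
00 -> X
11 -> W
01 -> Y
11 -> W
01 -> Y


Result: XXZXWYWY


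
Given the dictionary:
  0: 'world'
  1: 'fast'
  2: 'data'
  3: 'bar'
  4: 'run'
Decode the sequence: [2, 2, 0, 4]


Look up each index in the dictionary:
  2 -> 'data'
  2 -> 'data'
  0 -> 'world'
  4 -> 'run'

Decoded: "data data world run"


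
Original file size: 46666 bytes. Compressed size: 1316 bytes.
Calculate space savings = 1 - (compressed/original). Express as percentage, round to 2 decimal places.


ratio = compressed/original = 1316/46666 = 0.0282
savings = 1 - ratio = 1 - 0.0282 = 0.9718
as a percentage: 0.9718 * 100 = 97.18%

Space savings = 1 - 1316/46666 = 97.18%


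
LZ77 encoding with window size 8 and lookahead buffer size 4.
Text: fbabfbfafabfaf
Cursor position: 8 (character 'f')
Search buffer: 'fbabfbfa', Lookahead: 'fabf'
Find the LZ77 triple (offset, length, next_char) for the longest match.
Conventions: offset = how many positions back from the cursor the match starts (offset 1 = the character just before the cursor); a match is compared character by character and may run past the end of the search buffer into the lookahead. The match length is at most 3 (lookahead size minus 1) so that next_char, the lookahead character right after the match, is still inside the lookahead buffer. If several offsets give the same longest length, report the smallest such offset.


Try each offset into the search buffer:
  offset=1 (pos 7, char 'a'): match length 0
  offset=2 (pos 6, char 'f'): match length 2
  offset=3 (pos 5, char 'b'): match length 0
  offset=4 (pos 4, char 'f'): match length 1
  offset=5 (pos 3, char 'b'): match length 0
  offset=6 (pos 2, char 'a'): match length 0
  offset=7 (pos 1, char 'b'): match length 0
  offset=8 (pos 0, char 'f'): match length 1
Longest match has length 2 at offset 2.
next_char = character at position 8 + 2 = 10 -> 'b'

Best match: offset=2, length=2 (matching 'fa' starting at position 6)
LZ77 triple: (2, 2, 'b')


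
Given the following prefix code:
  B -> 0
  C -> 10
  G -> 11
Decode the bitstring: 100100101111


Decoding step by step:
Bits 10 -> C
Bits 0 -> B
Bits 10 -> C
Bits 0 -> B
Bits 10 -> C
Bits 11 -> G
Bits 11 -> G


Decoded message: CBCBCGG


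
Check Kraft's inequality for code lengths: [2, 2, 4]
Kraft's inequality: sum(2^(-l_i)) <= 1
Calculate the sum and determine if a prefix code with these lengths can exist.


Sum = 2^(-2) + 2^(-2) + 2^(-4)
    = 0.25 + 0.25 + 0.0625
    = 9/16 = 0.5625
Since 0.5625 <= 1, Kraft's inequality IS satisfied.
A prefix code with these lengths CAN exist.

Kraft sum = 0.5625. Satisfied.


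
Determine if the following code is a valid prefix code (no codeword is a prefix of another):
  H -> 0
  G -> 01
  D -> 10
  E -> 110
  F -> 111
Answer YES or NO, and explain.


Checking each pair (does one codeword prefix another?):
  H='0' vs G='01': prefix -- VIOLATION

NO -- this is NOT a valid prefix code. H (0) is a prefix of G (01).


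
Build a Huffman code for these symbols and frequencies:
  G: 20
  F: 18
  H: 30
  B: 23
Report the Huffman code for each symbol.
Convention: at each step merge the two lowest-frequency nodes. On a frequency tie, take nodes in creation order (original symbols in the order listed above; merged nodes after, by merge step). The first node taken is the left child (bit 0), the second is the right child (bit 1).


Huffman tree construction:
Step 1: Merge F(18) + G(20) = 38
Step 2: Merge B(23) + H(30) = 53
Step 3: Merge (F+G)(38) + (B+H)(53) = 91
Read each symbol's code off the tree from the root (left child = 0, right child = 1).

Codes:
  G: 01 (length 2)
  F: 00 (length 2)
  H: 11 (length 2)
  B: 10 (length 2)
Average code length: 182/91 = 2.0000 bits/symbol


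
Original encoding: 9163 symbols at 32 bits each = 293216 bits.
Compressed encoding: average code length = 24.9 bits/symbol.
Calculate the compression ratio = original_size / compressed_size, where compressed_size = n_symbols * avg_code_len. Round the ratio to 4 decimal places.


original_size = n_symbols * orig_bits = 9163 * 32 = 293216 bits
compressed_size = n_symbols * avg_code_len = 9163 * 24.9 = 228158.7 bits
ratio = original_size / compressed_size = 293216 / 228158.7 = 1.2851

Compression ratio = 1.2851


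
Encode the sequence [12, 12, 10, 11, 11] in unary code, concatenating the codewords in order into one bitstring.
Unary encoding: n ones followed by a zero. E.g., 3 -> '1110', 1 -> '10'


Encode each number as n ones followed by a terminating 0:
  12 -> 1111111111110 (13 bits)
  12 -> 1111111111110 (13 bits)
  10 -> 11111111110 (11 bits)
  11 -> 111111111110 (12 bits)
  11 -> 111111111110 (12 bits)
Total length = 13 + 13 + 11 + 12 + 12 = 61 bits.

Unary([12, 12, 10, 11, 11]) = 1111111111110111111111111011111111110111111111110111111111110 (61 bits)


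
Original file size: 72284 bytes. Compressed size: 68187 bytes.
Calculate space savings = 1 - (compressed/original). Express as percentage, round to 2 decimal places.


ratio = compressed/original = 68187/72284 = 0.943321
savings = 1 - ratio = 1 - 0.943321 = 0.056679
as a percentage: 0.056679 * 100 = 5.67%

Space savings = 1 - 68187/72284 = 5.67%


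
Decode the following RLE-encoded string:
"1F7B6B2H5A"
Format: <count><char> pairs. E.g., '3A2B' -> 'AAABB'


Expanding each <count><char> pair:
  1F -> 'F'
  7B -> 'BBBBBBB'
  6B -> 'BBBBBB'
  2H -> 'HH'
  5A -> 'AAAAA'

Decoded = FBBBBBBBBBBBBBHHAAAAA


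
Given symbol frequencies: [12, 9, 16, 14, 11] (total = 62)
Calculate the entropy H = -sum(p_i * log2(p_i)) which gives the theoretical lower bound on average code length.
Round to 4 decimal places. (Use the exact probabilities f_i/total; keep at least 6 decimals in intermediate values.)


Per-symbol terms -p_i * log2(p_i) with p_i = f_i/62:
  p = 12/62 = 0.193548: log2(p) = -2.369234, -p*log2(p) = 0.458561
  p = 9/62 = 0.145161: log2(p) = -2.784271, -p*log2(p) = 0.404168
  p = 16/62 = 0.258065: log2(p) = -1.954196, -p*log2(p) = 0.504309
  p = 14/62 = 0.225806: log2(p) = -2.146841, -p*log2(p) = 0.484771
  p = 11/62 = 0.177419: log2(p) = -2.494765, -p*log2(p) = 0.442620
H = 0.458561 + 0.404168 + 0.504309 + 0.484771 + 0.442620 = 2.294429

H = 2.2944 bits/symbol


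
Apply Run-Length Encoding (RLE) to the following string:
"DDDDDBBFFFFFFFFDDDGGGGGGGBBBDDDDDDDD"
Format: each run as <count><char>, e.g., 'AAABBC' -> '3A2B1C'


Scanning runs left to right:
  i=0: run of 'D' x 5 -> '5D'
  i=5: run of 'B' x 2 -> '2B'
  i=7: run of 'F' x 8 -> '8F'
  i=15: run of 'D' x 3 -> '3D'
  i=18: run of 'G' x 7 -> '7G'
  i=25: run of 'B' x 3 -> '3B'
  i=28: run of 'D' x 8 -> '8D'

RLE = 5D2B8F3D7G3B8D


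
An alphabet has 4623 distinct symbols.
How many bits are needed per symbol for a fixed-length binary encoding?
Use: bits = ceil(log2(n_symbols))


log2(4623) = 12.1746
Bracket: 2^12 = 4096 < 4623 <= 2^13 = 8192
So ceil(log2(4623)) = 13

bits = ceil(log2(4623)) = ceil(12.1746) = 13 bits


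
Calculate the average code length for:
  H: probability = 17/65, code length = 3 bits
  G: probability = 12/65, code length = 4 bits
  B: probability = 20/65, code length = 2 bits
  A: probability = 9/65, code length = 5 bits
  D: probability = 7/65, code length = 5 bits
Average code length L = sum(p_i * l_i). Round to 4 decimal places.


Weighted contributions p_i * l_i:
  H: (17/65) * 3 = 51/65
  G: (12/65) * 4 = 48/65
  B: (20/65) * 2 = 40/65
  A: (9/65) * 5 = 45/65
  D: (7/65) * 5 = 35/65
Sum = (51 + 48 + 40 + 45 + 35)/65 = 219/65

L = 219/65 = 3.3692 bits/symbol


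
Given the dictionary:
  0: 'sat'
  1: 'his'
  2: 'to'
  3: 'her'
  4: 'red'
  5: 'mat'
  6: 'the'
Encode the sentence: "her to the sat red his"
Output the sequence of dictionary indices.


Look up each word in the dictionary:
  'her' -> 3
  'to' -> 2
  'the' -> 6
  'sat' -> 0
  'red' -> 4
  'his' -> 1

Encoded: [3, 2, 6, 0, 4, 1]


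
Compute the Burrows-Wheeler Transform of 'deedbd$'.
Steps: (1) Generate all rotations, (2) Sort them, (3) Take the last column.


Rotations (sorted):
  0: $deedbd -> last char: d
  1: bd$deed -> last char: d
  2: d$deedb -> last char: b
  3: dbd$dee -> last char: e
  4: deedbd$ -> last char: $
  5: edbd$de -> last char: e
  6: eedbd$d -> last char: d


BWT = ddbe$ed


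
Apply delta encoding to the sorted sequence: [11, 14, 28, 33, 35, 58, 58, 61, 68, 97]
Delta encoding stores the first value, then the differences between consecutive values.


First value: 11
Deltas:
  14 - 11 = 3
  28 - 14 = 14
  33 - 28 = 5
  35 - 33 = 2
  58 - 35 = 23
  58 - 58 = 0
  61 - 58 = 3
  68 - 61 = 7
  97 - 68 = 29


Delta encoded: [11, 3, 14, 5, 2, 23, 0, 3, 7, 29]


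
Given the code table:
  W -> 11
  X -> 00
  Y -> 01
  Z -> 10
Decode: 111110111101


Decoding:
11 -> W
11 -> W
10 -> Z
11 -> W
11 -> W
01 -> Y


Result: WWZWWY


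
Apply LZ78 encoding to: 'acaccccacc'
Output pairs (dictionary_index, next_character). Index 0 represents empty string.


LZ78 encoding steps:
Dictionary: {0: ''}
Step 1: w='' (idx 0), next='a' -> output (0, 'a'), add 'a' as idx 1
Step 2: w='' (idx 0), next='c' -> output (0, 'c'), add 'c' as idx 2
Step 3: w='a' (idx 1), next='c' -> output (1, 'c'), add 'ac' as idx 3
Step 4: w='c' (idx 2), next='c' -> output (2, 'c'), add 'cc' as idx 4
Step 5: w='c' (idx 2), next='a' -> output (2, 'a'), add 'ca' as idx 5
Step 6: w='cc' (idx 4), end of input -> output (4, '')


Encoded: [(0, 'a'), (0, 'c'), (1, 'c'), (2, 'c'), (2, 'a'), (4, '')]


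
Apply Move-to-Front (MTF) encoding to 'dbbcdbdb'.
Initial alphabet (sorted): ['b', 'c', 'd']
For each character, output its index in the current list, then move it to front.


MTF encoding:
'd': index 2 in ['b', 'c', 'd'] -> ['d', 'b', 'c']
'b': index 1 in ['d', 'b', 'c'] -> ['b', 'd', 'c']
'b': index 0 in ['b', 'd', 'c'] -> ['b', 'd', 'c']
'c': index 2 in ['b', 'd', 'c'] -> ['c', 'b', 'd']
'd': index 2 in ['c', 'b', 'd'] -> ['d', 'c', 'b']
'b': index 2 in ['d', 'c', 'b'] -> ['b', 'd', 'c']
'd': index 1 in ['b', 'd', 'c'] -> ['d', 'b', 'c']
'b': index 1 in ['d', 'b', 'c'] -> ['b', 'd', 'c']


Output: [2, 1, 0, 2, 2, 2, 1, 1]


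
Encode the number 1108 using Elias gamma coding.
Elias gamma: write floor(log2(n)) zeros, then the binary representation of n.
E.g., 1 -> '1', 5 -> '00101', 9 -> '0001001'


num_bits = floor(log2(1108)) + 1 = 11
leading_zeros = num_bits - 1 = 10
binary(1108) = 10001010100

Elias gamma(1108) = '0000000000' + '10001010100' = 000000000010001010100 (21 bits)


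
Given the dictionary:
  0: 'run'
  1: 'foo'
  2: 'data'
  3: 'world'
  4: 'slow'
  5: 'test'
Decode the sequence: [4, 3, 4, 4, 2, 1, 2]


Look up each index in the dictionary:
  4 -> 'slow'
  3 -> 'world'
  4 -> 'slow'
  4 -> 'slow'
  2 -> 'data'
  1 -> 'foo'
  2 -> 'data'

Decoded: "slow world slow slow data foo data"


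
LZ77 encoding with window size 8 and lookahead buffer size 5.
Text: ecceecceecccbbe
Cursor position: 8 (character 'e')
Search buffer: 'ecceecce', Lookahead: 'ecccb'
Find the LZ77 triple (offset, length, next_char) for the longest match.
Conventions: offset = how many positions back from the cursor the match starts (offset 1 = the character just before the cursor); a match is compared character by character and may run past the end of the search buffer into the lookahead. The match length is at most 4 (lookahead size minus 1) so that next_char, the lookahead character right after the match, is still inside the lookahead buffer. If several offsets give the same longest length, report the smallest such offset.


Try each offset into the search buffer:
  offset=1 (pos 7, char 'e'): match length 1
  offset=2 (pos 6, char 'c'): match length 0
  offset=3 (pos 5, char 'c'): match length 0
  offset=4 (pos 4, char 'e'): match length 3
  offset=5 (pos 3, char 'e'): match length 1
  offset=6 (pos 2, char 'c'): match length 0
  offset=7 (pos 1, char 'c'): match length 0
  offset=8 (pos 0, char 'e'): match length 3
Longest match has length 3, found at offsets 4, 8; take the smallest, offset 4.
next_char = character at position 8 + 3 = 11 -> 'c'

Best match: offset=4, length=3 (matching 'ecc' starting at position 4)
LZ77 triple: (4, 3, 'c')


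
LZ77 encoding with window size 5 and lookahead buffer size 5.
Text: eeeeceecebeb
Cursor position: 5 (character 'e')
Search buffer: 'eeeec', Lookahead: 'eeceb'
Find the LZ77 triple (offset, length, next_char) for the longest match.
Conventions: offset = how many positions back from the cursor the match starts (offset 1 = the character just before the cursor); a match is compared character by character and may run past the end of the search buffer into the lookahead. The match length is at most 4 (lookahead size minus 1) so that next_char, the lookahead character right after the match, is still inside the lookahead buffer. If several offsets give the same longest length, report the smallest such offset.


Try each offset into the search buffer:
  offset=1 (pos 4, char 'c'): match length 0
  offset=2 (pos 3, char 'e'): match length 1
  offset=3 (pos 2, char 'e'): match length 4
  offset=4 (pos 1, char 'e'): match length 2
  offset=5 (pos 0, char 'e'): match length 2
Longest match has length 4 at offset 3.
next_char = character at position 5 + 4 = 9 -> 'b'

Best match: offset=3, length=4 (matching 'eece' starting at position 2)
LZ77 triple: (3, 4, 'b')
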